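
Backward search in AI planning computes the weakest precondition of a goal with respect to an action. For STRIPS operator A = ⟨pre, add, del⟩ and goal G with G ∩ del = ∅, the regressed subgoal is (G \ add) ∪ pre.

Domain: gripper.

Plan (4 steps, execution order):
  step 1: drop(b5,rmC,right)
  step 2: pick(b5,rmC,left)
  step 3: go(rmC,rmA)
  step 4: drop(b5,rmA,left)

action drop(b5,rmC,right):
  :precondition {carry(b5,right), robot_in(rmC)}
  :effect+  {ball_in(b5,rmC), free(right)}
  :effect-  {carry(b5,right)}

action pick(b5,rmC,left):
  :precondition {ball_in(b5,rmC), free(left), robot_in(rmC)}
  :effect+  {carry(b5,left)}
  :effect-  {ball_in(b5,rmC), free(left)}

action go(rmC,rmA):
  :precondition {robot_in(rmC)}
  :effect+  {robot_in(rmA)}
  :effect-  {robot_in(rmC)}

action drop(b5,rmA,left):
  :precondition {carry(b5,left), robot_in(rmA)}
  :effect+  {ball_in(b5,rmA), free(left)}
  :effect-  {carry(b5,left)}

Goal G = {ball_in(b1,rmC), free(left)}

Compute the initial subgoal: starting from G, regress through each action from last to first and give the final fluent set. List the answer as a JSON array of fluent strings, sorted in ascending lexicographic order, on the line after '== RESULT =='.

Work backward from the goal:
  through step 4 (drop(b5,rmA,left)): drop {free(left)}, keep {ball_in(b1,rmC)}, require {carry(b5,left), robot_in(rmA)}
    → {ball_in(b1,rmC), carry(b5,left), robot_in(rmA)}
  through step 3 (go(rmC,rmA)): drop {robot_in(rmA)}, keep {ball_in(b1,rmC), carry(b5,left)}, require {robot_in(rmC)}
    → {ball_in(b1,rmC), carry(b5,left), robot_in(rmC)}
  through step 2 (pick(b5,rmC,left)): drop {carry(b5,left)}, keep {ball_in(b1,rmC), robot_in(rmC)}, require {ball_in(b5,rmC), free(left), robot_in(rmC)}
    → {ball_in(b1,rmC), ball_in(b5,rmC), free(left), robot_in(rmC)}
  through step 1 (drop(b5,rmC,right)): drop {ball_in(b5,rmC)}, keep {ball_in(b1,rmC), free(left), robot_in(rmC)}, require {carry(b5,right), robot_in(rmC)}
    → {ball_in(b1,rmC), carry(b5,right), free(left), robot_in(rmC)}

== RESULT ==
["ball_in(b1,rmC)", "carry(b5,right)", "free(left)", "robot_in(rmC)"]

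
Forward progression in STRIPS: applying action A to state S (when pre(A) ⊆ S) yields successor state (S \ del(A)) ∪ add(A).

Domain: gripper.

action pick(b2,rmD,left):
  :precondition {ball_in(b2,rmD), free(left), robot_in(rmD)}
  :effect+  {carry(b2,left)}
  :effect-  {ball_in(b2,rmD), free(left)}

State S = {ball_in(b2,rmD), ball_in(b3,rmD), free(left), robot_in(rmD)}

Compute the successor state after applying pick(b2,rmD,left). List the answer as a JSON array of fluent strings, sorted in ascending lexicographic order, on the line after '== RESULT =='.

Compute (S \ del) ∪ add:
  pre ⊆ S: {ball_in(b2,rmD), free(left), robot_in(rmD)} ⊆ S  — applicable
  S \ del = {ball_in(b3,rmD), robot_in(rmD)}
  ∪ add   = {ball_in(b3,rmD), carry(b2,left), robot_in(rmD)}

== RESULT ==
["ball_in(b3,rmD)", "carry(b2,left)", "robot_in(rmD)"]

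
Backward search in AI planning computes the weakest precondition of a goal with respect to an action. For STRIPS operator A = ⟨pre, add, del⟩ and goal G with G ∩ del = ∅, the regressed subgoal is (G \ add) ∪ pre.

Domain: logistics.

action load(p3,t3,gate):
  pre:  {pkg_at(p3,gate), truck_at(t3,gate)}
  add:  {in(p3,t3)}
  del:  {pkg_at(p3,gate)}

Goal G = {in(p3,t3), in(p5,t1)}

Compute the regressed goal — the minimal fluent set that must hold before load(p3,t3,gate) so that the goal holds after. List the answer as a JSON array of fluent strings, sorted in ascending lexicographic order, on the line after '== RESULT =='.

Regress:
  G ∩ del = {}  (empty — regression defined)
  G \ add = {in(p3,t3), in(p5,t1)} \ {in(p3,t3)} = {in(p5,t1)}
  ∪ pre   = {in(p5,t1)} ∪ {pkg_at(p3,gate), truck_at(t3,gate)}
          = {in(p5,t1), pkg_at(p3,gate), truck_at(t3,gate)}

== RESULT ==
["in(p5,t1)", "pkg_at(p3,gate)", "truck_at(t3,gate)"]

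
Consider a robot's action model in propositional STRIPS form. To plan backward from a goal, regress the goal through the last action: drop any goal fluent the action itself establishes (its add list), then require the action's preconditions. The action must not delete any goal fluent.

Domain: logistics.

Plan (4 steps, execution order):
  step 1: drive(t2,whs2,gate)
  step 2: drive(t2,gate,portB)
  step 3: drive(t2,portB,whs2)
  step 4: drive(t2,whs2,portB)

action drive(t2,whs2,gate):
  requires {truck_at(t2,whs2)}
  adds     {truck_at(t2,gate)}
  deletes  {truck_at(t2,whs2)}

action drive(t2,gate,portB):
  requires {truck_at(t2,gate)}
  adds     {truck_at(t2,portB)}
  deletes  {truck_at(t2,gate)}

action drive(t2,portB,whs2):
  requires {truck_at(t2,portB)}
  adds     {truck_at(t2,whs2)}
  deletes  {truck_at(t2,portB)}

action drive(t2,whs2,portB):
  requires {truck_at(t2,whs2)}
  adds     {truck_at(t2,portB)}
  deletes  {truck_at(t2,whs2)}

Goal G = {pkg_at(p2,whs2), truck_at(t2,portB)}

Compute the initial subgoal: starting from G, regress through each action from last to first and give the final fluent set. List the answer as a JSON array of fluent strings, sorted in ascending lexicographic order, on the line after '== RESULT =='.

Work backward from the goal:
  through step 4 (drive(t2,whs2,portB)): drop {truck_at(t2,portB)}, keep {pkg_at(p2,whs2)}, require {truck_at(t2,whs2)}
    → {pkg_at(p2,whs2), truck_at(t2,whs2)}
  through step 3 (drive(t2,portB,whs2)): drop {truck_at(t2,whs2)}, keep {pkg_at(p2,whs2)}, require {truck_at(t2,portB)}
    → {pkg_at(p2,whs2), truck_at(t2,portB)}
  through step 2 (drive(t2,gate,portB)): drop {truck_at(t2,portB)}, keep {pkg_at(p2,whs2)}, require {truck_at(t2,gate)}
    → {pkg_at(p2,whs2), truck_at(t2,gate)}
  through step 1 (drive(t2,whs2,gate)): drop {truck_at(t2,gate)}, keep {pkg_at(p2,whs2)}, require {truck_at(t2,whs2)}
    → {pkg_at(p2,whs2), truck_at(t2,whs2)}

== RESULT ==
["pkg_at(p2,whs2)", "truck_at(t2,whs2)"]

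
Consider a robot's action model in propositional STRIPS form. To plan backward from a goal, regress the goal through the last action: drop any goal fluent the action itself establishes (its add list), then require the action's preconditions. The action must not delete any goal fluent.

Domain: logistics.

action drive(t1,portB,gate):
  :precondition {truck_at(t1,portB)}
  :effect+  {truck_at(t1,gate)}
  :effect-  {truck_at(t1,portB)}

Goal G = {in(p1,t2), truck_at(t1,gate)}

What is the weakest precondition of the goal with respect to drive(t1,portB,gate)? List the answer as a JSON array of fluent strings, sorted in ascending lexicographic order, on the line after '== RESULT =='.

Compute (G \ add) ∪ pre:
  G ∩ del = {}  (empty — regression defined)
  G \ add = {in(p1,t2), truck_at(t1,gate)} \ {truck_at(t1,gate)} = {in(p1,t2)}
  ∪ pre   = {in(p1,t2)} ∪ {truck_at(t1,portB)}
          = {in(p1,t2), truck_at(t1,portB)}

== RESULT ==
["in(p1,t2)", "truck_at(t1,portB)"]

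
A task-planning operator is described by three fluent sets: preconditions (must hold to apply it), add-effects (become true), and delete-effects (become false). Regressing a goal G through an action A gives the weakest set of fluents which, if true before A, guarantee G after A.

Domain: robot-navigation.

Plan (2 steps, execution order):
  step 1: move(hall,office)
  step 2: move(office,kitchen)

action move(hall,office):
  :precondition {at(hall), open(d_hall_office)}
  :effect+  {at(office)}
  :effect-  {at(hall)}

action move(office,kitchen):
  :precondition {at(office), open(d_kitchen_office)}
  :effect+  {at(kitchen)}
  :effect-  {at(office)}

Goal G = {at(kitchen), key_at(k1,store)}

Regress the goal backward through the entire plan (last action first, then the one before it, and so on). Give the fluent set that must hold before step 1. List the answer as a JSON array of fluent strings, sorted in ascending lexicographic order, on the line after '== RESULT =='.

Work backward from the goal:
  through step 2 (move(office,kitchen)): drop {at(kitchen)}, keep {key_at(k1,store)}, require {at(office), open(d_kitchen_office)}
    → {at(office), key_at(k1,store), open(d_kitchen_office)}
  through step 1 (move(hall,office)): drop {at(office)}, keep {key_at(k1,store), open(d_kitchen_office)}, require {at(hall), open(d_hall_office)}
    → {at(hall), key_at(k1,store), open(d_hall_office), open(d_kitchen_office)}

== RESULT ==
["at(hall)", "key_at(k1,store)", "open(d_hall_office)", "open(d_kitchen_office)"]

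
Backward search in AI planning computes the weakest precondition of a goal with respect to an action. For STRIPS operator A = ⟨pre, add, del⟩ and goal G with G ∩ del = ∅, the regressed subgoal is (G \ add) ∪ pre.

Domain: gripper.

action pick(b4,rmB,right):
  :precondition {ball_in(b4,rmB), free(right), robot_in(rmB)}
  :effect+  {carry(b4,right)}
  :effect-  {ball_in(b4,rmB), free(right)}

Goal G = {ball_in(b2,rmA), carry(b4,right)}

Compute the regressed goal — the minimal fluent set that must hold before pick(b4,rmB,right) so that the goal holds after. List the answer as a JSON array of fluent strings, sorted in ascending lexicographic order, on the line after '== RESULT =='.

Compute (G \ add) ∪ pre:
  G ∩ del = {}  (empty — regression defined)
  G \ add = {ball_in(b2,rmA), carry(b4,right)} \ {carry(b4,right)} = {ball_in(b2,rmA)}
  ∪ pre   = {ball_in(b2,rmA)} ∪ {ball_in(b4,rmB), free(right), robot_in(rmB)}
          = {ball_in(b2,rmA), ball_in(b4,rmB), free(right), robot_in(rmB)}

== RESULT ==
["ball_in(b2,rmA)", "ball_in(b4,rmB)", "free(right)", "robot_in(rmB)"]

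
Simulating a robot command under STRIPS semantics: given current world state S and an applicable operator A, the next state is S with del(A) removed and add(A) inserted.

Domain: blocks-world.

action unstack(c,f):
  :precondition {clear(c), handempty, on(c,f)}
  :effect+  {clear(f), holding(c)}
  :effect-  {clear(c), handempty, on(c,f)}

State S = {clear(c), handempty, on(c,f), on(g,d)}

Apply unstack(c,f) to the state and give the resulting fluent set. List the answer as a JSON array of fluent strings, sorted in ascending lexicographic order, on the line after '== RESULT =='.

Compute (S \ del) ∪ add:
  pre ⊆ S: {clear(c), handempty, on(c,f)} ⊆ S  — applicable
  S \ del = {on(g,d)}
  ∪ add   = {clear(f), holding(c), on(g,d)}

== RESULT ==
["clear(f)", "holding(c)", "on(g,d)"]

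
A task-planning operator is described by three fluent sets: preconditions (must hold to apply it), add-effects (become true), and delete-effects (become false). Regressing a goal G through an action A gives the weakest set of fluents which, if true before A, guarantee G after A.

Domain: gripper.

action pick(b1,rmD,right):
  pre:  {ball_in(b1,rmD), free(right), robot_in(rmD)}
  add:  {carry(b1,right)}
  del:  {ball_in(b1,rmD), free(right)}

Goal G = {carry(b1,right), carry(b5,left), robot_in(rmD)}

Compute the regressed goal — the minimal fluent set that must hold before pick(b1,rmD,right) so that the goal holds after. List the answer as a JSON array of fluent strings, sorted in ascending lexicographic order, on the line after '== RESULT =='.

Regress:
  G ∩ del = {}  (empty — regression defined)
  G \ add = {carry(b1,right), carry(b5,left), robot_in(rmD)} \ {carry(b1,right)} = {carry(b5,left), robot_in(rmD)}
  ∪ pre   = {carry(b5,left), robot_in(rmD)} ∪ {ball_in(b1,rmD), free(right), robot_in(rmD)}
          = {ball_in(b1,rmD), carry(b5,left), free(right), robot_in(rmD)}

== RESULT ==
["ball_in(b1,rmD)", "carry(b5,left)", "free(right)", "robot_in(rmD)"]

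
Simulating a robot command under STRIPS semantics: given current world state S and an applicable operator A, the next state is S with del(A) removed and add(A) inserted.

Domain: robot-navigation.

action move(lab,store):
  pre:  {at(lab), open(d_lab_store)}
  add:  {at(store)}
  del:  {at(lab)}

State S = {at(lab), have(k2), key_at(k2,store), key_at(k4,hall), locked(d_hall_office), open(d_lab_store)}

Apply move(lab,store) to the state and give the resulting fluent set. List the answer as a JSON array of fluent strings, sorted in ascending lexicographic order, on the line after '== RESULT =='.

Progress:
  pre ⊆ S: {at(lab), open(d_lab_store)} ⊆ S  — applicable
  S \ del = {have(k2), key_at(k2,store), key_at(k4,hall), locked(d_hall_office), open(d_lab_store)}
  ∪ add   = {at(store), have(k2), key_at(k2,store), key_at(k4,hall), locked(d_hall_office), open(d_lab_store)}

== RESULT ==
["at(store)", "have(k2)", "key_at(k2,store)", "key_at(k4,hall)", "locked(d_hall_office)", "open(d_lab_store)"]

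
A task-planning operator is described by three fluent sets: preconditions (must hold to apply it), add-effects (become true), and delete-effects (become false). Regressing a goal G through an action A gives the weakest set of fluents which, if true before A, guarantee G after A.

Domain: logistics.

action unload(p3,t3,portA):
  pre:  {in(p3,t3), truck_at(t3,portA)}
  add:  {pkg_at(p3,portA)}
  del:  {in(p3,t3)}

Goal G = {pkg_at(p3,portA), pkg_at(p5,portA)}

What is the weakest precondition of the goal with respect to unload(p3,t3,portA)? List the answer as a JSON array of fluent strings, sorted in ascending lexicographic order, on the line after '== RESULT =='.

Regress:
  G ∩ del = {}  (empty — regression defined)
  G \ add = {pkg_at(p3,portA), pkg_at(p5,portA)} \ {pkg_at(p3,portA)} = {pkg_at(p5,portA)}
  ∪ pre   = {pkg_at(p5,portA)} ∪ {in(p3,t3), truck_at(t3,portA)}
          = {in(p3,t3), pkg_at(p5,portA), truck_at(t3,portA)}

== RESULT ==
["in(p3,t3)", "pkg_at(p5,portA)", "truck_at(t3,portA)"]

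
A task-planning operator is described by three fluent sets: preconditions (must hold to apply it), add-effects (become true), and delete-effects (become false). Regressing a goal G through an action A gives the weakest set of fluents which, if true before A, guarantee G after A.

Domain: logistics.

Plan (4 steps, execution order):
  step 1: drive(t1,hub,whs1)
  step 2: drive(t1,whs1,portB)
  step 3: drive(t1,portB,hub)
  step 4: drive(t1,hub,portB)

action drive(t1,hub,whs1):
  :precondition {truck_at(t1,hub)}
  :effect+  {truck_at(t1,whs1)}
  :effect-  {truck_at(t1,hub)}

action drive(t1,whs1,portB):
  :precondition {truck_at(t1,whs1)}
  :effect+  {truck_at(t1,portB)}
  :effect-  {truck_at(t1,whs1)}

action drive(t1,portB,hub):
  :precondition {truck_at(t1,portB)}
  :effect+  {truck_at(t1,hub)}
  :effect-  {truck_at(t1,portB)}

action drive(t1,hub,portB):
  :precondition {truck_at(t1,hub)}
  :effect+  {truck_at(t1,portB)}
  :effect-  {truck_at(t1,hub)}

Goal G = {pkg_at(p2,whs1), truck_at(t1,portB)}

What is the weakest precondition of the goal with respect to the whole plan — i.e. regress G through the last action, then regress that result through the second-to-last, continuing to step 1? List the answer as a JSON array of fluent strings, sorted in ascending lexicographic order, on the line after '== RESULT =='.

Work backward from the goal:
  through step 4 (drive(t1,hub,portB)): drop {truck_at(t1,portB)}, keep {pkg_at(p2,whs1)}, require {truck_at(t1,hub)}
    → {pkg_at(p2,whs1), truck_at(t1,hub)}
  through step 3 (drive(t1,portB,hub)): drop {truck_at(t1,hub)}, keep {pkg_at(p2,whs1)}, require {truck_at(t1,portB)}
    → {pkg_at(p2,whs1), truck_at(t1,portB)}
  through step 2 (drive(t1,whs1,portB)): drop {truck_at(t1,portB)}, keep {pkg_at(p2,whs1)}, require {truck_at(t1,whs1)}
    → {pkg_at(p2,whs1), truck_at(t1,whs1)}
  through step 1 (drive(t1,hub,whs1)): drop {truck_at(t1,whs1)}, keep {pkg_at(p2,whs1)}, require {truck_at(t1,hub)}
    → {pkg_at(p2,whs1), truck_at(t1,hub)}

== RESULT ==
["pkg_at(p2,whs1)", "truck_at(t1,hub)"]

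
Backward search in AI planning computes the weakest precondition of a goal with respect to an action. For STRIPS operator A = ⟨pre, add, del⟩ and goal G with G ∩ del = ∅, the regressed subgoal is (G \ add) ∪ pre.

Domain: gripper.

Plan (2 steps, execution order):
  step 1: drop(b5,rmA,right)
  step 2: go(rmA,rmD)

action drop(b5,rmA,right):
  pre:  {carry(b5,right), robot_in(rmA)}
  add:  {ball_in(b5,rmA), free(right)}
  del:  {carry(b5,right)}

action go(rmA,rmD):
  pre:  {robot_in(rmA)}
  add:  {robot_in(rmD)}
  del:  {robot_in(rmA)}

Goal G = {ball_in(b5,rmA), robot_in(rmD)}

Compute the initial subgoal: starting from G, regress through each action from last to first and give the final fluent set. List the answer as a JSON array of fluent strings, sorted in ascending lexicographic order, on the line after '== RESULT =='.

Regress step by step:
  through step 2 (go(rmA,rmD)): drop {robot_in(rmD)}, keep {ball_in(b5,rmA)}, require {robot_in(rmA)}
    → {ball_in(b5,rmA), robot_in(rmA)}
  through step 1 (drop(b5,rmA,right)): drop {ball_in(b5,rmA)}, keep {robot_in(rmA)}, require {carry(b5,right), robot_in(rmA)}
    → {carry(b5,right), robot_in(rmA)}

== RESULT ==
["carry(b5,right)", "robot_in(rmA)"]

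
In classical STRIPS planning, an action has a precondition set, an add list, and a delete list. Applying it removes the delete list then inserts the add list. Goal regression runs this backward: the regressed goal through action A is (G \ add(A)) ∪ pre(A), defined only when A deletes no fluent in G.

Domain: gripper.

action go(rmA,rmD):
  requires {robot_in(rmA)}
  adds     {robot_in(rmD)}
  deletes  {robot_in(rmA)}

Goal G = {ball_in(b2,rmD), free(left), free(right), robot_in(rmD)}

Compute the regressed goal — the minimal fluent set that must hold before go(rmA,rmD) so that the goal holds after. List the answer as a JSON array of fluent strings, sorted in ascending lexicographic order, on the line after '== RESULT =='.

Compute (G \ add) ∪ pre:
  G ∩ del = {}  (empty — regression defined)
  G \ add = {ball_in(b2,rmD), free(left), free(right), robot_in(rmD)} \ {robot_in(rmD)} = {ball_in(b2,rmD), free(left), free(right)}
  ∪ pre   = {ball_in(b2,rmD), free(left), free(right)} ∪ {robot_in(rmA)}
          = {ball_in(b2,rmD), free(left), free(right), robot_in(rmA)}

== RESULT ==
["ball_in(b2,rmD)", "free(left)", "free(right)", "robot_in(rmA)"]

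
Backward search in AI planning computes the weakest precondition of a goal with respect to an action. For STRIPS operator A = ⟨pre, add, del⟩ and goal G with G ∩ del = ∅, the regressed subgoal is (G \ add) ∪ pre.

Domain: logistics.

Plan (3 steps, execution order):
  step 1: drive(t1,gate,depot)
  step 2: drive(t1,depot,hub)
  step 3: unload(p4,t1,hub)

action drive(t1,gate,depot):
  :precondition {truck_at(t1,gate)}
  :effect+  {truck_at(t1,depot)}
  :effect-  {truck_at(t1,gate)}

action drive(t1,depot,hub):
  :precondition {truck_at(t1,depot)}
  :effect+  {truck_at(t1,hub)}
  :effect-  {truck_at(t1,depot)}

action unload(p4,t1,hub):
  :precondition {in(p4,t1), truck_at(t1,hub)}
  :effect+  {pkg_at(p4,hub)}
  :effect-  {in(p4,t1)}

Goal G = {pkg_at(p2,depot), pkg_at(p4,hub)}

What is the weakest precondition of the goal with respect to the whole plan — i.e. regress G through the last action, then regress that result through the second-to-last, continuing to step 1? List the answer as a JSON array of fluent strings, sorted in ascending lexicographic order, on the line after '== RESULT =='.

Regress step by step:
  through step 3 (unload(p4,t1,hub)): drop {pkg_at(p4,hub)}, keep {pkg_at(p2,depot)}, require {in(p4,t1), truck_at(t1,hub)}
    → {in(p4,t1), pkg_at(p2,depot), truck_at(t1,hub)}
  through step 2 (drive(t1,depot,hub)): drop {truck_at(t1,hub)}, keep {in(p4,t1), pkg_at(p2,depot)}, require {truck_at(t1,depot)}
    → {in(p4,t1), pkg_at(p2,depot), truck_at(t1,depot)}
  through step 1 (drive(t1,gate,depot)): drop {truck_at(t1,depot)}, keep {in(p4,t1), pkg_at(p2,depot)}, require {truck_at(t1,gate)}
    → {in(p4,t1), pkg_at(p2,depot), truck_at(t1,gate)}

== RESULT ==
["in(p4,t1)", "pkg_at(p2,depot)", "truck_at(t1,gate)"]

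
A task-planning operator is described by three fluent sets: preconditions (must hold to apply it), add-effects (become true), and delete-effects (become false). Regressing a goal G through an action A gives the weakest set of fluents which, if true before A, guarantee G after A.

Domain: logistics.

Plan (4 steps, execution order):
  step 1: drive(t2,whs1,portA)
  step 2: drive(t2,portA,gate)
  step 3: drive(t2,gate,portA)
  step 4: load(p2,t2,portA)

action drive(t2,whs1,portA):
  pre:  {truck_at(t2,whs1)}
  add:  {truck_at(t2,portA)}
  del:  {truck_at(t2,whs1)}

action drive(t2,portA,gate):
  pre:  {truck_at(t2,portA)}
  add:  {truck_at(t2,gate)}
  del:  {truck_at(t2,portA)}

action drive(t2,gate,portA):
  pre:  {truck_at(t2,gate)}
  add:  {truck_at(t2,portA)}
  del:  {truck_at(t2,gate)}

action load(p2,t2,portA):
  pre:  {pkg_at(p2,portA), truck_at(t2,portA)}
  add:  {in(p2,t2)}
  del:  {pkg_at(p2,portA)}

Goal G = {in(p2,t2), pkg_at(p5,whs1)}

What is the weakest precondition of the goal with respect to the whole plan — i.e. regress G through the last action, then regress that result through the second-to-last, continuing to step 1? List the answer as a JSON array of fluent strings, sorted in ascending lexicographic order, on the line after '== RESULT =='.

Work backward from the goal:
  through step 4 (load(p2,t2,portA)): drop {in(p2,t2)}, keep {pkg_at(p5,whs1)}, require {pkg_at(p2,portA), truck_at(t2,portA)}
    → {pkg_at(p2,portA), pkg_at(p5,whs1), truck_at(t2,portA)}
  through step 3 (drive(t2,gate,portA)): drop {truck_at(t2,portA)}, keep {pkg_at(p2,portA), pkg_at(p5,whs1)}, require {truck_at(t2,gate)}
    → {pkg_at(p2,portA), pkg_at(p5,whs1), truck_at(t2,gate)}
  through step 2 (drive(t2,portA,gate)): drop {truck_at(t2,gate)}, keep {pkg_at(p2,portA), pkg_at(p5,whs1)}, require {truck_at(t2,portA)}
    → {pkg_at(p2,portA), pkg_at(p5,whs1), truck_at(t2,portA)}
  through step 1 (drive(t2,whs1,portA)): drop {truck_at(t2,portA)}, keep {pkg_at(p2,portA), pkg_at(p5,whs1)}, require {truck_at(t2,whs1)}
    → {pkg_at(p2,portA), pkg_at(p5,whs1), truck_at(t2,whs1)}

== RESULT ==
["pkg_at(p2,portA)", "pkg_at(p5,whs1)", "truck_at(t2,whs1)"]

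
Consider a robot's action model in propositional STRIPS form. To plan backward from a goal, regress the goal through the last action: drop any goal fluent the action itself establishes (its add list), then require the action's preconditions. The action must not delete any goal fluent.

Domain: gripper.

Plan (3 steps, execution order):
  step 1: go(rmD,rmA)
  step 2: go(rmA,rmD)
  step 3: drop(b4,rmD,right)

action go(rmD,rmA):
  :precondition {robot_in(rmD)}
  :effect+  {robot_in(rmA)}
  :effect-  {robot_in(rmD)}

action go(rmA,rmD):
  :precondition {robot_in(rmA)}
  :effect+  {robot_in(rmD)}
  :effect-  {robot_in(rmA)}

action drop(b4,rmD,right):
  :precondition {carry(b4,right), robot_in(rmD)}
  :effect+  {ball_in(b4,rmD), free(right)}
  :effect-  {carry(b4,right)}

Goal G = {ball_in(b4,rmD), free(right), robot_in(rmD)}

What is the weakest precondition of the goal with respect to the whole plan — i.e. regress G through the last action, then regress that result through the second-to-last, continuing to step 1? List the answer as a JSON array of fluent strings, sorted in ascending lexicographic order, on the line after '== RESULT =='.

Work backward from the goal:
  through step 3 (drop(b4,rmD,right)): drop {ball_in(b4,rmD), free(right)}, keep {robot_in(rmD)}, require {carry(b4,right), robot_in(rmD)}
    → {carry(b4,right), robot_in(rmD)}
  through step 2 (go(rmA,rmD)): drop {robot_in(rmD)}, keep {carry(b4,right)}, require {robot_in(rmA)}
    → {carry(b4,right), robot_in(rmA)}
  through step 1 (go(rmD,rmA)): drop {robot_in(rmA)}, keep {carry(b4,right)}, require {robot_in(rmD)}
    → {carry(b4,right), robot_in(rmD)}

== RESULT ==
["carry(b4,right)", "robot_in(rmD)"]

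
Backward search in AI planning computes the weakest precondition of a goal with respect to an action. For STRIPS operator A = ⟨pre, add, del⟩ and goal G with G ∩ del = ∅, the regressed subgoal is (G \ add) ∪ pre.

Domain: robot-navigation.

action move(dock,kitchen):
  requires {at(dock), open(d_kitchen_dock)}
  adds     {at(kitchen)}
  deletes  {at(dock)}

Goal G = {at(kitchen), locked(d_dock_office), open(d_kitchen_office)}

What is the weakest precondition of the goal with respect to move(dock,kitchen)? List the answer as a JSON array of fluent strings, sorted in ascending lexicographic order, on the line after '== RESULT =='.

Regress:
  G ∩ del = {}  (empty — regression defined)
  G \ add = {at(kitchen), locked(d_dock_office), open(d_kitchen_office)} \ {at(kitchen)} = {locked(d_dock_office), open(d_kitchen_office)}
  ∪ pre   = {locked(d_dock_office), open(d_kitchen_office)} ∪ {at(dock), open(d_kitchen_dock)}
          = {at(dock), locked(d_dock_office), open(d_kitchen_dock), open(d_kitchen_office)}

== RESULT ==
["at(dock)", "locked(d_dock_office)", "open(d_kitchen_dock)", "open(d_kitchen_office)"]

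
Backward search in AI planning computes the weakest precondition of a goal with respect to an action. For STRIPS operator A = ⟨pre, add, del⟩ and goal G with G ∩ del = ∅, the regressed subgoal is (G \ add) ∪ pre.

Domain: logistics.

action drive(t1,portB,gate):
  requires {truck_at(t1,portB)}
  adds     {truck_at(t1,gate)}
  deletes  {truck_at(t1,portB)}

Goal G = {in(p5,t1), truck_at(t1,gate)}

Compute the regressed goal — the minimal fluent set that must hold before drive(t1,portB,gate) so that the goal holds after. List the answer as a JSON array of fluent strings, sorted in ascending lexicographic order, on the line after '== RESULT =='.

Compute (G \ add) ∪ pre:
  G ∩ del = {}  (empty — regression defined)
  G \ add = {in(p5,t1), truck_at(t1,gate)} \ {truck_at(t1,gate)} = {in(p5,t1)}
  ∪ pre   = {in(p5,t1)} ∪ {truck_at(t1,portB)}
          = {in(p5,t1), truck_at(t1,portB)}

== RESULT ==
["in(p5,t1)", "truck_at(t1,portB)"]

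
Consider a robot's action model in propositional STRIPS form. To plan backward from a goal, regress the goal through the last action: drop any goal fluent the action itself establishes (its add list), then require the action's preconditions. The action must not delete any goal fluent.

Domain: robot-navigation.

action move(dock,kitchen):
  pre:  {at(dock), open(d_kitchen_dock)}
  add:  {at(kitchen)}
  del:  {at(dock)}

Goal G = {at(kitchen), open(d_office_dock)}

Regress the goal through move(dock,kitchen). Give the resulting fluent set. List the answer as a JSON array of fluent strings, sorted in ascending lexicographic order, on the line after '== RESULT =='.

Regress:
  G ∩ del = {}  (empty — regression defined)
  G \ add = {at(kitchen), open(d_office_dock)} \ {at(kitchen)} = {open(d_office_dock)}
  ∪ pre   = {open(d_office_dock)} ∪ {at(dock), open(d_kitchen_dock)}
          = {at(dock), open(d_kitchen_dock), open(d_office_dock)}

== RESULT ==
["at(dock)", "open(d_kitchen_dock)", "open(d_office_dock)"]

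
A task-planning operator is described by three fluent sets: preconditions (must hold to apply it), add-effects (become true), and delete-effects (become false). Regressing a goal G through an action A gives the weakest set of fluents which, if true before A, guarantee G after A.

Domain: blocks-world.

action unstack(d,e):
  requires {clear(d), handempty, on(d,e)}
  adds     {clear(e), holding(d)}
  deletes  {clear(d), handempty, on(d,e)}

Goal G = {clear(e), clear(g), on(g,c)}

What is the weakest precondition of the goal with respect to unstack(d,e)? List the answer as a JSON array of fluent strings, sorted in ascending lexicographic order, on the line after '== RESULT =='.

Regress:
  G ∩ del = {}  (empty — regression defined)
  G \ add = {clear(e), clear(g), on(g,c)} \ {clear(e), holding(d)} = {clear(g), on(g,c)}
  ∪ pre   = {clear(g), on(g,c)} ∪ {clear(d), handempty, on(d,e)}
          = {clear(d), clear(g), handempty, on(d,e), on(g,c)}

== RESULT ==
["clear(d)", "clear(g)", "handempty", "on(d,e)", "on(g,c)"]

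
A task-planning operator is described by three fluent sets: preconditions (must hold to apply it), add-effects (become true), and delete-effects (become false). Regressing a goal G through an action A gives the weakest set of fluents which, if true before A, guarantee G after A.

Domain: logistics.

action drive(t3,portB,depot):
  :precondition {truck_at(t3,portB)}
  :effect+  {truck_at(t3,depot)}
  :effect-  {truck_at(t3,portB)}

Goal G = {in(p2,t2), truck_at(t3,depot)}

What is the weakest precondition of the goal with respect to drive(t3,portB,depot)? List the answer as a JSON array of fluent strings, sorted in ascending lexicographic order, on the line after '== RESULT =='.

Compute (G \ add) ∪ pre:
  G ∩ del = {}  (empty — regression defined)
  G \ add = {in(p2,t2), truck_at(t3,depot)} \ {truck_at(t3,depot)} = {in(p2,t2)}
  ∪ pre   = {in(p2,t2)} ∪ {truck_at(t3,portB)}
          = {in(p2,t2), truck_at(t3,portB)}

== RESULT ==
["in(p2,t2)", "truck_at(t3,portB)"]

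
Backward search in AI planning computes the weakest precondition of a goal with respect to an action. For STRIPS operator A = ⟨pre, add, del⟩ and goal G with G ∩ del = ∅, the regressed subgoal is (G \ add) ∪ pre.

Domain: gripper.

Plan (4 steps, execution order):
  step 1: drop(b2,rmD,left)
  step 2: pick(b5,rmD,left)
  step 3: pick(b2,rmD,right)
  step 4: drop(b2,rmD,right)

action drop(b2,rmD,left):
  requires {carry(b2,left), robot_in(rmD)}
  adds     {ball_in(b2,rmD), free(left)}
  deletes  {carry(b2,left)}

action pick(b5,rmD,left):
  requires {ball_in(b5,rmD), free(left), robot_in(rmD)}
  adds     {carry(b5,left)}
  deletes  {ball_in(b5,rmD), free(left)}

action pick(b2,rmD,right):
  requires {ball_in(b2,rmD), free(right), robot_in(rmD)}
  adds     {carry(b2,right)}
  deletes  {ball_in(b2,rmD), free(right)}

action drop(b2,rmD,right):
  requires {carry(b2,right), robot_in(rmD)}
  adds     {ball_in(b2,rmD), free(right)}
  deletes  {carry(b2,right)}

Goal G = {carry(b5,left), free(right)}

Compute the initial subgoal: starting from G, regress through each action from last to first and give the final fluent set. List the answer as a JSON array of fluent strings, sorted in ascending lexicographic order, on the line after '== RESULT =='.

Regress step by step:
  through step 4 (drop(b2,rmD,right)): drop {free(right)}, keep {carry(b5,left)}, require {carry(b2,right), robot_in(rmD)}
    → {carry(b2,right), carry(b5,left), robot_in(rmD)}
  through step 3 (pick(b2,rmD,right)): drop {carry(b2,right)}, keep {carry(b5,left), robot_in(rmD)}, require {ball_in(b2,rmD), free(right), robot_in(rmD)}
    → {ball_in(b2,rmD), carry(b5,left), free(right), robot_in(rmD)}
  through step 2 (pick(b5,rmD,left)): drop {carry(b5,left)}, keep {ball_in(b2,rmD), free(right), robot_in(rmD)}, require {ball_in(b5,rmD), free(left), robot_in(rmD)}
    → {ball_in(b2,rmD), ball_in(b5,rmD), free(left), free(right), robot_in(rmD)}
  through step 1 (drop(b2,rmD,left)): drop {ball_in(b2,rmD), free(left)}, keep {ball_in(b5,rmD), free(right), robot_in(rmD)}, require {carry(b2,left), robot_in(rmD)}
    → {ball_in(b5,rmD), carry(b2,left), free(right), robot_in(rmD)}

== RESULT ==
["ball_in(b5,rmD)", "carry(b2,left)", "free(right)", "robot_in(rmD)"]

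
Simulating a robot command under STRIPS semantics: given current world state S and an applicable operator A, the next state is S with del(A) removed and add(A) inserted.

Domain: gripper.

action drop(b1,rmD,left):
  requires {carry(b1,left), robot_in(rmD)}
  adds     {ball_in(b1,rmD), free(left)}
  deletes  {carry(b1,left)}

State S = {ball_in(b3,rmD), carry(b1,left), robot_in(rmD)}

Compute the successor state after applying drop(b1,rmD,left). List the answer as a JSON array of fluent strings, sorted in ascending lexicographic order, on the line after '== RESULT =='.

Compute (S \ del) ∪ add:
  pre ⊆ S: {carry(b1,left), robot_in(rmD)} ⊆ S  — applicable
  S \ del = {ball_in(b3,rmD), robot_in(rmD)}
  ∪ add   = {ball_in(b1,rmD), ball_in(b3,rmD), free(left), robot_in(rmD)}

== RESULT ==
["ball_in(b1,rmD)", "ball_in(b3,rmD)", "free(left)", "robot_in(rmD)"]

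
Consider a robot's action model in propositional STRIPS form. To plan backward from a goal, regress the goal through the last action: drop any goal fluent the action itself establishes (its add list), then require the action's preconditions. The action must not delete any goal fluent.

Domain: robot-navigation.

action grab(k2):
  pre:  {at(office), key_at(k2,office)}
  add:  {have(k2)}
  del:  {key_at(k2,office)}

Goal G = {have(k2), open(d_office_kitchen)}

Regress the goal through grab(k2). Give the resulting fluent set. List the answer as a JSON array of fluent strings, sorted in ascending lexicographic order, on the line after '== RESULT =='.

Compute (G \ add) ∪ pre:
  G ∩ del = {}  (empty — regression defined)
  G \ add = {have(k2), open(d_office_kitchen)} \ {have(k2)} = {open(d_office_kitchen)}
  ∪ pre   = {open(d_office_kitchen)} ∪ {at(office), key_at(k2,office)}
          = {at(office), key_at(k2,office), open(d_office_kitchen)}

== RESULT ==
["at(office)", "key_at(k2,office)", "open(d_office_kitchen)"]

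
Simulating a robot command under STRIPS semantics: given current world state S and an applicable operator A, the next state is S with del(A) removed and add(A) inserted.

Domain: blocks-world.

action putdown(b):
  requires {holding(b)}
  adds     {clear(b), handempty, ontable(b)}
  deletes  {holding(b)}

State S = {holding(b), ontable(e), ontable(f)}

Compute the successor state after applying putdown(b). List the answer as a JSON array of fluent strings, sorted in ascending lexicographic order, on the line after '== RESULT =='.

Progress:
  pre ⊆ S: {holding(b)} ⊆ S  — applicable
  S \ del = {ontable(e), ontable(f)}
  ∪ add   = {clear(b), handempty, ontable(b), ontable(e), ontable(f)}

== RESULT ==
["clear(b)", "handempty", "ontable(b)", "ontable(e)", "ontable(f)"]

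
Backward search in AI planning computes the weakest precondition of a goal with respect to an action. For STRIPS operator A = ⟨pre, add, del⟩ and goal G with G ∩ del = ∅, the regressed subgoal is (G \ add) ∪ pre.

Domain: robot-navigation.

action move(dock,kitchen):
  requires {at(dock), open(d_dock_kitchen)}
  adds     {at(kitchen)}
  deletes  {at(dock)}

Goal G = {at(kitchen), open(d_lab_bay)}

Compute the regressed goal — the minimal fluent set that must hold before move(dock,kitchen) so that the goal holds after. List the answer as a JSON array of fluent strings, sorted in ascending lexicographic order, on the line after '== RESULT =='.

Regress:
  G ∩ del = {}  (empty — regression defined)
  G \ add = {at(kitchen), open(d_lab_bay)} \ {at(kitchen)} = {open(d_lab_bay)}
  ∪ pre   = {open(d_lab_bay)} ∪ {at(dock), open(d_dock_kitchen)}
          = {at(dock), open(d_dock_kitchen), open(d_lab_bay)}

== RESULT ==
["at(dock)", "open(d_dock_kitchen)", "open(d_lab_bay)"]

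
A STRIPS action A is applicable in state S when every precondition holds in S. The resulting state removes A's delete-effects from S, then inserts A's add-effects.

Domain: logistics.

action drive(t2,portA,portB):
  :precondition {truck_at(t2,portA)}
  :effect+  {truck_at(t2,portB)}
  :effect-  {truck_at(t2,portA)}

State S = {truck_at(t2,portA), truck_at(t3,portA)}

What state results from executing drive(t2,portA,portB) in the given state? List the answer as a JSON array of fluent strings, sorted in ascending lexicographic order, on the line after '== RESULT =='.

Compute (S \ del) ∪ add:
  pre ⊆ S: {truck_at(t2,portA)} ⊆ S  — applicable
  S \ del = {truck_at(t3,portA)}
  ∪ add   = {truck_at(t2,portB), truck_at(t3,portA)}

== RESULT ==
["truck_at(t2,portB)", "truck_at(t3,portA)"]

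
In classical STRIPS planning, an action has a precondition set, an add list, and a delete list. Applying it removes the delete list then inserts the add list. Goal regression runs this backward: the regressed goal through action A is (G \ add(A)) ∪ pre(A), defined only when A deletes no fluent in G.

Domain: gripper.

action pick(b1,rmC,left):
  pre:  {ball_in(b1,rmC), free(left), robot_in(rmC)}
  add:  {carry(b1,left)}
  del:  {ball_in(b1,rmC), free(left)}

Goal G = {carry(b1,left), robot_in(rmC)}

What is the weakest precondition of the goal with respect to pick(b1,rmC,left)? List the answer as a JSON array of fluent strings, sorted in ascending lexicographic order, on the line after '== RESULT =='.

Compute (G \ add) ∪ pre:
  G ∩ del = {}  (empty — regression defined)
  G \ add = {carry(b1,left), robot_in(rmC)} \ {carry(b1,left)} = {robot_in(rmC)}
  ∪ pre   = {robot_in(rmC)} ∪ {ball_in(b1,rmC), free(left), robot_in(rmC)}
          = {ball_in(b1,rmC), free(left), robot_in(rmC)}

== RESULT ==
["ball_in(b1,rmC)", "free(left)", "robot_in(rmC)"]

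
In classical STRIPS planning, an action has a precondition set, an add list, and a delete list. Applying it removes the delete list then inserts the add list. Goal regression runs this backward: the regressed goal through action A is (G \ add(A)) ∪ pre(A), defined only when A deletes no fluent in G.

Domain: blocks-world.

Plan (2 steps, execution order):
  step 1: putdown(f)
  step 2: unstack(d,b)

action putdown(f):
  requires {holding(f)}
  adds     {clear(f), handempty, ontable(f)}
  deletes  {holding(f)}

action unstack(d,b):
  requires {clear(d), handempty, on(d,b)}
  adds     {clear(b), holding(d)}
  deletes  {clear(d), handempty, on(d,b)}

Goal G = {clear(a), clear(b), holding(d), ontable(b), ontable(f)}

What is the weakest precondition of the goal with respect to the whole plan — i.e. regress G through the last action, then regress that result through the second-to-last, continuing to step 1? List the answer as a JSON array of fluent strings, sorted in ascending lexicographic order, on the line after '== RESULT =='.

Regress step by step:
  through step 2 (unstack(d,b)): drop {clear(b), holding(d)}, keep {clear(a), ontable(b), ontable(f)}, require {clear(d), handempty, on(d,b)}
    → {clear(a), clear(d), handempty, on(d,b), ontable(b), ontable(f)}
  through step 1 (putdown(f)): drop {handempty, ontable(f)}, keep {clear(a), clear(d), on(d,b), ontable(b)}, require {holding(f)}
    → {clear(a), clear(d), holding(f), on(d,b), ontable(b)}

== RESULT ==
["clear(a)", "clear(d)", "holding(f)", "on(d,b)", "ontable(b)"]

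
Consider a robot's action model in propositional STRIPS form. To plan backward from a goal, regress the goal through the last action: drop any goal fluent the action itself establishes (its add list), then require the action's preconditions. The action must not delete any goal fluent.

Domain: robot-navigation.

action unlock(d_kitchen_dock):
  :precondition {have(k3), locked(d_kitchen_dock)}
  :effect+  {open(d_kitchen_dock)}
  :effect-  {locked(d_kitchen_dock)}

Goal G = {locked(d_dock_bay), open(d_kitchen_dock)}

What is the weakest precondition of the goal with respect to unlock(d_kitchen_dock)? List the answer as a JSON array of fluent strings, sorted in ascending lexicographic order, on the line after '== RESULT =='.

Regress:
  G ∩ del = {}  (empty — regression defined)
  G \ add = {locked(d_dock_bay), open(d_kitchen_dock)} \ {open(d_kitchen_dock)} = {locked(d_dock_bay)}
  ∪ pre   = {locked(d_dock_bay)} ∪ {have(k3), locked(d_kitchen_dock)}
          = {have(k3), locked(d_dock_bay), locked(d_kitchen_dock)}

== RESULT ==
["have(k3)", "locked(d_dock_bay)", "locked(d_kitchen_dock)"]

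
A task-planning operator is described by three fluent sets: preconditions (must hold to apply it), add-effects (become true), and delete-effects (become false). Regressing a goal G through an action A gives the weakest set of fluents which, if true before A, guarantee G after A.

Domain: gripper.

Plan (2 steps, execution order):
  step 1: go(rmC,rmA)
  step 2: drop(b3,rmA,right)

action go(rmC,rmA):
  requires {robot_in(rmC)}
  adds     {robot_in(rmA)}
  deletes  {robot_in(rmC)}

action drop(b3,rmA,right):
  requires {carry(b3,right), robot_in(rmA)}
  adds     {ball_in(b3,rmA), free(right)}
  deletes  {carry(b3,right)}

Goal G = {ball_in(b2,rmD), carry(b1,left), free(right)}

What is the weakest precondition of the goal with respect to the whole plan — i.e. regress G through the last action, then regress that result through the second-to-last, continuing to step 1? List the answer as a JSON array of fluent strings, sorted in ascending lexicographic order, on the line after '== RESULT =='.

Work backward from the goal:
  through step 2 (drop(b3,rmA,right)): drop {free(right)}, keep {ball_in(b2,rmD), carry(b1,left)}, require {carry(b3,right), robot_in(rmA)}
    → {ball_in(b2,rmD), carry(b1,left), carry(b3,right), robot_in(rmA)}
  through step 1 (go(rmC,rmA)): drop {robot_in(rmA)}, keep {ball_in(b2,rmD), carry(b1,left), carry(b3,right)}, require {robot_in(rmC)}
    → {ball_in(b2,rmD), carry(b1,left), carry(b3,right), robot_in(rmC)}

== RESULT ==
["ball_in(b2,rmD)", "carry(b1,left)", "carry(b3,right)", "robot_in(rmC)"]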